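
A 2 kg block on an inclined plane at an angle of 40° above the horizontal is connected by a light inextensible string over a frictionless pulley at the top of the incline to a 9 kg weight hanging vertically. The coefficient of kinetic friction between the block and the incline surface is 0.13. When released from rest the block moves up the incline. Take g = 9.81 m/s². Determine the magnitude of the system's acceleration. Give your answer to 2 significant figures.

For the block on the incline: the weight component along the slope is m₁g sin 40° = 2 × 9.81 × 0.6428 = 12.612 N and the normal force is N = m₁g cos 40° = 15.030 N.
Kinetic friction opposes the block's motion up the incline: f = μN = 0.13 × 15.030 = 1.954 N acting down the slope.
Newton's second law for the block (up-slope positive): T − 12.612 − 1.954 = 2 a. For the hanging weight (downward positive): 9 × 9.81 − T = 9 a.
Adding the two equations eliminates T: 73.724 = 11 a, so a = 6.7022 m/s².

6.7 m/s²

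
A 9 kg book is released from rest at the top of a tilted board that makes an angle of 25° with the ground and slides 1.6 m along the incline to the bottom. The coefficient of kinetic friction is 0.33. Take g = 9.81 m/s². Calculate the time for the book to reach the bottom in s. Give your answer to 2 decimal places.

The weight component along the incline is mg sin 25° = 37.313 N and the normal force is N = mg cos 25° = 80.018 N.
Friction up the slope is f = μN = 0.33 × 80.018 = 26.406 N, so the net downslope force is 37.313 − 26.406 = 10.907 N and a = 10.907 / 9 = 1.2119 m/s².
Starting from rest, L = ½at², so t = √(2L/a) = √(2 × 1.6 / 1.2119) = 1.6250 s.

1.62 s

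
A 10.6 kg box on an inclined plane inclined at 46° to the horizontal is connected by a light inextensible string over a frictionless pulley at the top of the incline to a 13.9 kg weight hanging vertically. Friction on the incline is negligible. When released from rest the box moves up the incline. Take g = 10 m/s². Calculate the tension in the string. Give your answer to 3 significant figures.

For the box on the incline: the weight component along the slope is m₁g sin 46° = 10.6 × 10 × 0.7193 = 76.246 N and the normal force is N = m₁g cos 46° = 73.634 N.
Newton's second law for the box (up-slope positive): T − 76.246 = 10.6 a. For the hanging weight (downward positive): 13.9 × 10 − T = 13.9 a.
Adding the two equations eliminates T: 62.754 = 24.5 a, so a = 2.5614 m/s².
Then from the hanging weight's equation, T = 13.9 × (10 − 2.5614) = 103.397 N.

103 N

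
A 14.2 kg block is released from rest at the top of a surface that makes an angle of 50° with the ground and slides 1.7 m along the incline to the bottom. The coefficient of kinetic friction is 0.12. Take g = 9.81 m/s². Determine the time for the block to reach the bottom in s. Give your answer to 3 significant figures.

The weight component along the incline is mg sin 50° = 106.712 N and the normal force is N = mg cos 50° = 89.542 N.
Friction up the slope is f = μN = 0.12 × 89.542 = 10.745 N, so the net downslope force is 106.712 − 10.745 = 95.967 N and a = 95.967 / 14.2 = 6.7582 m/s².
Starting from rest, L = ½at², so t = √(2L/a) = √(2 × 1.7 / 6.7582) = 0.7093 s.

0.709 s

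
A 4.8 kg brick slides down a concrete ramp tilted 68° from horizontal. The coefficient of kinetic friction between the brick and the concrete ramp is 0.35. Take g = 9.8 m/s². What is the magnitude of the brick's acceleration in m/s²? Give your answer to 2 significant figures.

Resolving the weight along the incline: the component pulling the brick down the slope is mg sin 68° = 4.8 × 9.8 × 0.9272 = 43.615 N, and the normal force is N = mg cos 68° = 4.8 × 9.8 × 0.3746 = 17.621 N.
Kinetic friction acts up the slope with magnitude f = μN = 0.35 × 17.621 = 6.167 N.
Net force along the incline is 43.615 − 6.167 = 37.448 N, so a = 37.448 / 4.8 = 7.8017 m/s².

7.8 m/s²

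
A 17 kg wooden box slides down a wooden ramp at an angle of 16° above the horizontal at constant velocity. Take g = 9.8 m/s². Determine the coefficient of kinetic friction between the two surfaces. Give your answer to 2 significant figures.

0.29

At constant velocity the net force along the incline is zero: mg sin 16° = μ mg cos 16°.
So μ = tan 16° = 0.2756 / 0.9613 = 0.2867.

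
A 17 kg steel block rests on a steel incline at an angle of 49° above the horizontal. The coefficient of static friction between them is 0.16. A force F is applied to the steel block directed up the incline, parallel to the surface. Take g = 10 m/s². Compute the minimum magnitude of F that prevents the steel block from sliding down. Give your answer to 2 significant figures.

110 N

The normal force is N = mg cos 49° = 111.530 N. With F at its minimum the steel block is on the verge of sliding down, so static friction is at its maximum μ_s N = 0.16 × 111.530 = 17.845 N and acts up the slope.
Equilibrium along the incline: F + μ_s N = mg sin 49°, so F = 128.301 − 17.845 = 110.456 N.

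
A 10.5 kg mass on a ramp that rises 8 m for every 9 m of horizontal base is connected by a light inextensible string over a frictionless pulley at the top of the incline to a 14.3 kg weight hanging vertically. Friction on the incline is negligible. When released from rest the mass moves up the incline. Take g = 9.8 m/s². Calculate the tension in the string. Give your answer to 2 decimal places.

98.75 N

For the mass on the incline: the weight component along the slope is m₁g sin 41.63° = 10.5 × 9.8 × 0.6644 = 68.367 N and the normal force is N = m₁g cos 41.63° = 76.908 N.
Newton's second law for the mass (up-slope positive): T − 68.367 = 10.5 a. For the hanging weight (downward positive): 14.3 × 9.8 − T = 14.3 a.
Adding the two equations eliminates T: 71.773 = 24.8 a, so a = 2.8941 m/s².
Then from the hanging weight's equation, T = 14.3 × (9.8 − 2.8941) = 98.754 N.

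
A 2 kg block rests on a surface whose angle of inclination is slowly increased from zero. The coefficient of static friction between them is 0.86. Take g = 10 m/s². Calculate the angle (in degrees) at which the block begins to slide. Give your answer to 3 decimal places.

At the threshold of sliding, static friction is at its maximum μ_s N and exactly balances the weight component along the incline: mg sin θ = μ_s mg cos θ.
Hence tan θ = μ_s = 0.86, so θ = arctan(0.86) = 40.6955°.

40.696°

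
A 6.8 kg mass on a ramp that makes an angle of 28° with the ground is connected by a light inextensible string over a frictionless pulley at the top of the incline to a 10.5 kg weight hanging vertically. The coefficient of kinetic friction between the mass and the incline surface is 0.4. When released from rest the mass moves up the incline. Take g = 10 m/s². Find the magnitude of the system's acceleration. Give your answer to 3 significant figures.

2.84 m/s²

For the mass on the incline: the weight component along the slope is m₁g sin 28° = 6.8 × 10 × 0.4695 = 31.926 N and the normal force is N = m₁g cos 28° = 60.040 N.
Kinetic friction opposes the mass's motion up the incline: f = μN = 0.4 × 60.040 = 24.016 N acting down the slope.
Newton's second law for the mass (up-slope positive): T − 31.926 − 24.016 = 6.8 a. For the hanging weight (downward positive): 10.5 × 10 − T = 10.5 a.
Adding the two equations eliminates T: 49.058 = 17.3 a, so a = 2.8357 m/s².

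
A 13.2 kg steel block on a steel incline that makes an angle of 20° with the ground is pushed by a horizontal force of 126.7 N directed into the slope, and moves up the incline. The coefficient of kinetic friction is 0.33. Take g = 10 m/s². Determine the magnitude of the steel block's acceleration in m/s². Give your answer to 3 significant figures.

1.42 m/s²

The horizontal push has components F cos 20° = 126.7 × 0.9397 = 119.060 N up the incline and F sin 20° = 126.7 × 0.3420 = 43.331 N pressing into the surface.
The normal force is therefore N = mg cos 20° + F sin 20° = 124.040 + 43.331 = 167.371 N, and kinetic friction down the slope is μN = 0.33 × 167.371 = 55.232 N.
Along the incline: F cos 20° − mg sin 20° − μN = ma, so 119.060 − 45.144 − 55.232 = 13.2 a, giving a = 1.4155 m/s².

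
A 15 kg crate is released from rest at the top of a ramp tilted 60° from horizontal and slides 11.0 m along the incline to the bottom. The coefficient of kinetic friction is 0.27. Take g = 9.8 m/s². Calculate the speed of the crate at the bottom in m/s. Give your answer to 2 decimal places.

The weight component along the incline is mg sin 60° = 127.306 N and the normal force is N = mg cos 60° = 73.500 N.
Friction up the slope is f = μN = 0.27 × 73.500 = 19.845 N, so the net downslope force is 127.306 − 19.845 = 107.461 N and a = 107.461 / 15 = 7.1641 m/s².
Starting from rest over a distance of 11.0 m, v² = 2aL = 2 × 7.1641 × 11.0 = 157.6102, so v = 12.5543 m/s.

12.55 m/s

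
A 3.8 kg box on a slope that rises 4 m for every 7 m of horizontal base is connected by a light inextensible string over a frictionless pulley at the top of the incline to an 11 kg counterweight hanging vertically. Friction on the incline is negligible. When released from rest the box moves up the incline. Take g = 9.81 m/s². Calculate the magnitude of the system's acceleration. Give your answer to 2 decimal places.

For the box on the incline: the weight component along the slope is m₁g sin 29.74° = 3.8 × 9.81 × 0.4961 = 18.494 N and the normal force is N = m₁g cos 29.74° = 32.366 N.
Newton's second law for the box (up-slope positive): T − 18.494 = 3.8 a. For the hanging counterweight (downward positive): 11 × 9.81 − T = 11 a.
Adding the two equations eliminates T: 89.416 = 14.8 a, so a = 6.0416 m/s².

6.04 m/s²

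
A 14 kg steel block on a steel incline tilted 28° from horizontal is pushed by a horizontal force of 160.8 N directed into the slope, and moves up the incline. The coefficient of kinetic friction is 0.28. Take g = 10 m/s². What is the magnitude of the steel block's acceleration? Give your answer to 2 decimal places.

1.46 m/s²

The horizontal push has components F cos 28° = 160.8 × 0.8829 = 141.970 N up the incline and F sin 28° = 160.8 × 0.4695 = 75.496 N pressing into the surface.
The normal force is therefore N = mg cos 28° + F sin 28° = 123.606 + 75.496 = 199.102 N, and kinetic friction down the slope is μN = 0.28 × 199.102 = 55.749 N.
Along the incline: F cos 28° − mg sin 28° − μN = ma, so 141.970 − 65.730 − 55.749 = 14 a, giving a = 1.4636 m/s².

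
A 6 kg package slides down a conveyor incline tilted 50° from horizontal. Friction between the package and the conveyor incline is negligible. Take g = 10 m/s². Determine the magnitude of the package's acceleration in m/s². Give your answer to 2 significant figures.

Resolving the weight along the incline: the component pulling the package down the slope is mg sin 50° = 6 × 10 × 0.7660 = 45.960 N, and the normal force is N = mg cos 50° = 6 × 10 × 0.6428 = 38.568 N.
With no friction the net force along the incline is 45.960 N, so a = g sin 50° = 45.960 / 6 = 7.6600 m/s².

7.7 m/s²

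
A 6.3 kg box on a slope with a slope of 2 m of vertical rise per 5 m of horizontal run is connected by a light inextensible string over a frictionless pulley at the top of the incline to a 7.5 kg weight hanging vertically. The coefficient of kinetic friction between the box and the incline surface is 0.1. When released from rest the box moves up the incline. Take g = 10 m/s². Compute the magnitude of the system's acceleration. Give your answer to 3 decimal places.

For the box on the incline: the weight component along the slope is m₁g sin 21.80° = 6.3 × 10 × 0.3714 = 23.398 N and the normal force is N = m₁g cos 21.80° = 58.494 N.
Kinetic friction opposes the box's motion up the incline: f = μN = 0.1 × 58.494 = 5.849 N acting down the slope.
Newton's second law for the box (up-slope positive): T − 23.398 − 5.849 = 6.3 a. For the hanging weight (downward positive): 7.5 × 10 − T = 7.5 a.
Adding the two equations eliminates T: 45.753 = 13.8 a, so a = 3.3154 m/s².

3.315 m/s²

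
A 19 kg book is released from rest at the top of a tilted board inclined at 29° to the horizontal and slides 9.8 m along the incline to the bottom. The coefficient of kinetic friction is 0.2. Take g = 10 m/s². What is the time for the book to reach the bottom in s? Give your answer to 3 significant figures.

The weight component along the incline is mg sin 29° = 92.114 N and the normal force is N = mg cos 29° = 166.178 N.
Friction up the slope is f = μN = 0.2 × 166.178 = 33.236 N, so the net downslope force is 92.114 − 33.236 = 58.878 N and a = 58.878 / 19 = 3.0988 m/s².
Starting from rest, L = ½at², so t = √(2L/a) = √(2 × 9.8 / 3.0988) = 2.5150 s.

2.51 s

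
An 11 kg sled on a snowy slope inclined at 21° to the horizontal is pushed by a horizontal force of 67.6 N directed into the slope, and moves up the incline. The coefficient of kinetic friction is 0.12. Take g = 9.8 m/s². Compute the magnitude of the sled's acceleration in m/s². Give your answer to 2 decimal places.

0.86 m/s²

The horizontal push has components F cos 21° = 67.6 × 0.9336 = 63.111 N up the incline and F sin 21° = 67.6 × 0.3584 = 24.228 N pressing into the surface.
The normal force is therefore N = mg cos 21° + F sin 21° = 100.642 + 24.228 = 124.870 N, and kinetic friction down the slope is μN = 0.12 × 124.870 = 14.984 N.
Along the incline: F cos 21° − mg sin 21° − μN = ma, so 63.111 − 38.636 − 14.984 = 11 a, giving a = 0.8628 m/s².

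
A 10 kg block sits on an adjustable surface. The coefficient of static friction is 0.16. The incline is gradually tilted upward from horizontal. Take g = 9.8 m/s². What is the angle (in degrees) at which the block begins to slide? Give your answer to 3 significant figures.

9.09°

At the threshold of sliding, static friction is at its maximum μ_s N and exactly balances the weight component along the incline: mg sin θ = μ_s mg cos θ.
Hence tan θ = μ_s = 0.16, so θ = arctan(0.16) = 9.0903°.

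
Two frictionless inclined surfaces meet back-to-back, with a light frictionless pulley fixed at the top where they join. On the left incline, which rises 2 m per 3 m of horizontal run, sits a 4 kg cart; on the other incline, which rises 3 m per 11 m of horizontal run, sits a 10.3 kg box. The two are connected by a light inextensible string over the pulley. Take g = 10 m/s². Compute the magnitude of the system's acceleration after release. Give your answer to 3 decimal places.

Resolve each weight along its own incline: the 4 kg mass has component 4 × 10 × sin 33.69° = 22.188 N down its slope, and the 10.3 kg mass has 10.3 × 10 × sin 15.26° = 27.101 N down its slope.
The 10.3 kg side's 27.101 N exceeds the other side's 22.188 N, so that mass slides down and the 4 kg mass slides up. Taking that direction as positive, Newton's second law for the whole system gives 27.101 − 22.188 = (4 + 10.3) a, so a = 4.913 / 14.3 = 0.3436 m/s².

0.344 m/s²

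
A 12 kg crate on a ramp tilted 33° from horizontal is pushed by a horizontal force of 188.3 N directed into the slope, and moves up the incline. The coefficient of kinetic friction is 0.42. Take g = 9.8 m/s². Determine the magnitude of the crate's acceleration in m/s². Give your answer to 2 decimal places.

0.78 m/s²

The horizontal push has components F cos 33° = 188.3 × 0.8387 = 157.927 N up the incline and F sin 33° = 188.3 × 0.5446 = 102.548 N pressing into the surface.
The normal force is therefore N = mg cos 33° + F sin 33° = 98.631 + 102.548 = 201.179 N, and kinetic friction down the slope is μN = 0.42 × 201.179 = 84.495 N.
Along the incline: F cos 33° − mg sin 33° − μN = ma, so 157.927 − 64.045 − 84.495 = 12 a, giving a = 0.7822 m/s².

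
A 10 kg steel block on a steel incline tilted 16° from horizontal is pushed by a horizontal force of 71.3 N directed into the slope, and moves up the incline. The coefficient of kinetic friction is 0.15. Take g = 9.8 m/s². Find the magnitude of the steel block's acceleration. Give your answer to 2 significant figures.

The horizontal push has components F cos 16° = 71.3 × 0.9613 = 68.541 N up the incline and F sin 16° = 71.3 × 0.2756 = 19.650 N pressing into the surface.
The normal force is therefore N = mg cos 16° + F sin 16° = 94.207 + 19.650 = 113.857 N, and kinetic friction down the slope is μN = 0.15 × 113.857 = 17.079 N.
Along the incline: F cos 16° − mg sin 16° − μN = ma, so 68.541 − 27.009 − 17.079 = 10 a, giving a = 2.4453 m/s².

2.4 m/s²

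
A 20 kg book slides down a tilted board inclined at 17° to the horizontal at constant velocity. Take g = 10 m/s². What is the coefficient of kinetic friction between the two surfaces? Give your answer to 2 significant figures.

At constant velocity the net force along the incline is zero: mg sin 17° = μ mg cos 17°.
So μ = tan 17° = 0.2924 / 0.9563 = 0.3058.

0.31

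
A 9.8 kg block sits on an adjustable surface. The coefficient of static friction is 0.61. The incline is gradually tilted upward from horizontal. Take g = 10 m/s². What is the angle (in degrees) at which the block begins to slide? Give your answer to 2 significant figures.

31°

At the threshold of sliding, static friction is at its maximum μ_s N and exactly balances the weight component along the incline: mg sin θ = μ_s mg cos θ.
Hence tan θ = μ_s = 0.61, so θ = arctan(0.61) = 31.3832°.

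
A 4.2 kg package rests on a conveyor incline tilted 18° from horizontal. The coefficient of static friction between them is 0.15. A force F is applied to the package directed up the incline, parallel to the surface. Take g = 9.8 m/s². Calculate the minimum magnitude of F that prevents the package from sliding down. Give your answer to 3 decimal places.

6.847 N

The normal force is N = mg cos 18° = 39.145 N. With F at its minimum the package is on the verge of sliding down, so static friction is at its maximum μ_s N = 0.15 × 39.145 = 5.872 N and acts up the slope.
Equilibrium along the incline: F + μ_s N = mg sin 18°, so F = 12.719 − 5.872 = 6.847 N.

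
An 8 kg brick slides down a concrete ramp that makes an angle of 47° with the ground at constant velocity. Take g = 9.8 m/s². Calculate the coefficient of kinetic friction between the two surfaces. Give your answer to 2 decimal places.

1.07

At constant velocity the net force along the incline is zero: mg sin 47° = μ mg cos 47°.
So μ = tan 47° = 0.7314 / 0.6820 = 1.0724.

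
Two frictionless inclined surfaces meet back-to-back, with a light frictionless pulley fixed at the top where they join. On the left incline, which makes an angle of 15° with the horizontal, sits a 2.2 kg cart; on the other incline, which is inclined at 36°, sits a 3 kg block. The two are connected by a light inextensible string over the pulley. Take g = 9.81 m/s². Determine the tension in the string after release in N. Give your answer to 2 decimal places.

Resolve each weight along its own incline: the 2.2 kg mass has component 2.2 × 9.81 × sin 15° = 5.586 N down its slope, and the 3 kg mass has 3 × 9.81 × sin 36° = 17.299 N down its slope.
The 3 kg side's 17.299 N exceeds the other side's 5.586 N, so that mass slides down and the 2.2 kg mass slides up. Taking that direction as positive, Newton's second law for the whole system gives 17.299 − 5.586 = (2.2 + 3) a, so a = 11.713 / 5.2 = 2.2525 m/s².
For the 2.2 kg mass (up-slope positive): T − 5.586 = 2.2 × 2.2525, so T = 10.542 N.

10.54 N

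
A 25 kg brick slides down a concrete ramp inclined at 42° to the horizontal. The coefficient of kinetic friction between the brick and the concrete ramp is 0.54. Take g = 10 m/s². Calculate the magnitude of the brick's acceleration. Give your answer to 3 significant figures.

2.68 m/s²

Resolving the weight along the incline: the component pulling the brick down the slope is mg sin 42° = 25 × 10 × 0.6691 = 167.275 N, and the normal force is N = mg cos 42° = 25 × 10 × 0.7431 = 185.775 N.
Kinetic friction acts up the slope with magnitude f = μN = 0.54 × 185.775 = 100.319 N.
Net force along the incline is 167.275 − 100.319 = 66.956 N, so a = 66.956 / 25 = 2.6782 m/s².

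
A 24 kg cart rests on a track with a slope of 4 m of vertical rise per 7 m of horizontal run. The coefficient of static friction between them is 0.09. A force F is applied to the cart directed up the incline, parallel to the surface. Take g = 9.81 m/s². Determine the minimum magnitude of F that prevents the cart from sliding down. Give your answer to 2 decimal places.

The normal force is N = mg cos 29.74° = 204.419 N. With F at its minimum the cart is on the verge of sliding down, so static friction is at its maximum μ_s N = 0.09 × 204.419 = 18.398 N and acts up the slope.
Equilibrium along the incline: F + μ_s N = mg sin 29.74°, so F = 116.811 − 18.398 = 98.413 N.

98.41 N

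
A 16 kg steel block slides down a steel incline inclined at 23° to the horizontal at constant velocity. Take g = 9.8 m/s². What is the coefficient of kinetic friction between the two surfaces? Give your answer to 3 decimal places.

At constant velocity the net force along the incline is zero: mg sin 23° = μ mg cos 23°.
So μ = tan 23° = 0.3907 / 0.9205 = 0.4244.

0.424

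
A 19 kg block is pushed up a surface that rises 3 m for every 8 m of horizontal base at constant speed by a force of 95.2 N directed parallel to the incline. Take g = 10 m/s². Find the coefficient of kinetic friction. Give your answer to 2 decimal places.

0.16

At constant speed ΣF = 0 along the incline. The applied 95.2 N acts up the slope; the weight component mg sin 20.56° = 66.713 N and kinetic friction μN both act down the slope.
So 95.2 = 66.713 + μ × 177.903, giving μ = (95.2 − 66.713) / 177.903 = 0.1601.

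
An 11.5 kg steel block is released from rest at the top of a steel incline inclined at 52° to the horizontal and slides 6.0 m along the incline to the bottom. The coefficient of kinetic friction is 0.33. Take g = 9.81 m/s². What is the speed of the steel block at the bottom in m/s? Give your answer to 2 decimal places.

8.30 m/s

The weight component along the incline is mg sin 52° = 88.899 N and the normal force is N = mg cos 52° = 69.456 N.
Friction up the slope is f = μN = 0.33 × 69.456 = 22.920 N, so the net downslope force is 88.899 − 22.920 = 65.979 N and a = 65.979 / 11.5 = 5.7373 m/s².
Starting from rest over a distance of 6.0 m, v² = 2aL = 2 × 5.7373 × 6.0 = 68.8476, so v = 8.2974 m/s.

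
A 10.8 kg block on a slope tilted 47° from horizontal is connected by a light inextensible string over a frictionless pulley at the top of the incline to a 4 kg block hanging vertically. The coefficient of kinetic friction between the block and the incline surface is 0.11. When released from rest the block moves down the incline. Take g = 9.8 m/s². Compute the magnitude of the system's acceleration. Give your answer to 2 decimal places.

2.05 m/s²

For the block on the incline: the weight component along the slope is m₁g sin 47° = 10.8 × 9.8 × 0.7314 = 77.411 N and the normal force is N = m₁g cos 47° = 72.183 N.
Kinetic friction opposes the block's motion down the incline: f = μN = 0.11 × 72.183 = 7.940 N acting up the slope.
Newton's second law for the block (down-slope positive): 77.411 − 7.940 − T = 10.8 a. For the hanging block (upward positive): T − 4 × 9.8 = 4 a.
Adding the two equations eliminates T: 30.271 = 14.8 a, so a = 2.0453 m/s².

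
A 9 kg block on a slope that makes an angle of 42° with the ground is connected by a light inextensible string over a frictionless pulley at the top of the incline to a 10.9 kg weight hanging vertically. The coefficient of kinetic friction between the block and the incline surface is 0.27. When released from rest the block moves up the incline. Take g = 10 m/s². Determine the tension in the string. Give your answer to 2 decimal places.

For the block on the incline: the weight component along the slope is m₁g sin 42° = 9 × 10 × 0.6691 = 60.219 N and the normal force is N = m₁g cos 42° = 66.883 N.
Kinetic friction opposes the block's motion up the incline: f = μN = 0.27 × 66.883 = 18.058 N acting down the slope.
Newton's second law for the block (up-slope positive): T − 60.219 − 18.058 = 9 a. For the hanging weight (downward positive): 10.9 × 10 − T = 10.9 a.
Adding the two equations eliminates T: 30.723 = 19.9 a, so a = 1.5439 m/s².
Then from the hanging weight's equation, T = 10.9 × (10 − 1.5439) = 92.171 N.

92.17 N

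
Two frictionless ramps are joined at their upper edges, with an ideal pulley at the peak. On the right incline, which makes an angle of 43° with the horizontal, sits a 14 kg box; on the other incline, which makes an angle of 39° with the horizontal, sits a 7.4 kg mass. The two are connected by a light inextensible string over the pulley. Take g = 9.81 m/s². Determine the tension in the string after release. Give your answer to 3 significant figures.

62.3 N

Resolve each weight along its own incline: the 14 kg mass has component 14 × 9.81 × sin 43° = 93.666 N down its slope, and the 7.4 kg mass has 7.4 × 9.81 × sin 39° = 45.685 N down its slope.
The 14 kg side's 93.666 N exceeds the other side's 45.685 N, so that mass slides down and the 7.4 kg mass slides up. Taking that direction as positive, Newton's second law for the whole system gives 93.666 − 45.685 = (14 + 7.4) a, so a = 47.981 / 21.4 = 2.2421 m/s².
For the 7.4 kg mass (up-slope positive): T − 45.685 = 7.4 × 2.2421, so T = 62.277 N.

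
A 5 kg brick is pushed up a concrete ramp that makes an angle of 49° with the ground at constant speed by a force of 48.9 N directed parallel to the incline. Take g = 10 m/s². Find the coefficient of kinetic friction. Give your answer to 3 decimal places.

0.340

At constant speed ΣF = 0 along the incline. The applied 48.9 N acts up the slope; the weight component mg sin 49° = 37.735 N and kinetic friction μN both act down the slope.
So 48.9 = 37.735 + μ × 32.803, giving μ = (48.9 − 37.735) / 32.803 = 0.3404.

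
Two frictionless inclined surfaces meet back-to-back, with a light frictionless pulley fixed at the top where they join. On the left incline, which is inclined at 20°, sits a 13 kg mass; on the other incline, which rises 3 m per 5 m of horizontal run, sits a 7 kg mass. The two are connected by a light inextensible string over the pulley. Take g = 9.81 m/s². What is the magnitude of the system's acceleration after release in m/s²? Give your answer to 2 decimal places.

Resolve each weight along its own incline: the 13 kg mass has component 13 × 9.81 × sin 20° = 43.618 N down its slope, and the 7 kg mass has 7 × 9.81 × sin 30.96° = 35.330 N down its slope.
The 13 kg side's 43.618 N exceeds the other side's 35.330 N, so that mass slides down and the 7 kg mass slides up. Taking that direction as positive, Newton's second law for the whole system gives 43.618 − 35.330 = (13 + 7) a, so a = 8.288 / 20 = 0.4144 m/s².

0.41 m/s²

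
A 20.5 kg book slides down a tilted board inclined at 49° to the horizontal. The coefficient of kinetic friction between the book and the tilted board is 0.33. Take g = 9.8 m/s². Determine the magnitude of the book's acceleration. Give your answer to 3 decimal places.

5.274 m/s²

Resolving the weight along the incline: the component pulling the book down the slope is mg sin 49° = 20.5 × 9.8 × 0.7547 = 151.619 N, and the normal force is N = mg cos 49° = 20.5 × 9.8 × 0.6561 = 131.810 N.
Kinetic friction acts up the slope with magnitude f = μN = 0.33 × 131.810 = 43.497 N.
Net force along the incline is 151.619 − 43.497 = 108.122 N, so a = 108.122 / 20.5 = 5.2742 m/s².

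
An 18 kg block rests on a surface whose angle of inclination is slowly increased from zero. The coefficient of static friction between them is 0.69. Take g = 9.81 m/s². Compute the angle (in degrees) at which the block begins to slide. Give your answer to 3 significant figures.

At the threshold of sliding, static friction is at its maximum μ_s N and exactly balances the weight component along the incline: mg sin θ = μ_s mg cos θ.
Hence tan θ = μ_s = 0.69, so θ = arctan(0.69) = 34.6057°.

34.6°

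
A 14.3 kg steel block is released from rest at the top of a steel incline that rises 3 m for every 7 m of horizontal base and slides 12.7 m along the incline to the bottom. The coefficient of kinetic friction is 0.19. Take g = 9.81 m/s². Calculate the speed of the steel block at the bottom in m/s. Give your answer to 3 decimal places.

The weight component along the incline is mg sin 23.20° = 55.260 N and the normal force is N = mg cos 23.20° = 128.940 N.
Friction up the slope is f = μN = 0.19 × 128.940 = 24.499 N, so the net downslope force is 55.260 − 24.499 = 30.761 N and a = 30.761 / 14.3 = 2.1511 m/s².
Starting from rest over a distance of 12.7 m, v² = 2aL = 2 × 2.1511 × 12.7 = 54.6379, so v = 7.3917 m/s.

7.392 m/s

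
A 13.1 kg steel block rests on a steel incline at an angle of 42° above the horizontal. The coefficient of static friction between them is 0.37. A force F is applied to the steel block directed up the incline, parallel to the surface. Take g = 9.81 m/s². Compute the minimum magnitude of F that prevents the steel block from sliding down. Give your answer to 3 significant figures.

50.7 N

The normal force is N = mg cos 42° = 95.502 N. With F at its minimum the steel block is on the verge of sliding down, so static friction is at its maximum μ_s N = 0.37 × 95.502 = 35.336 N and acts up the slope.
Equilibrium along the incline: F + μ_s N = mg sin 42°, so F = 85.991 − 35.336 = 50.655 N.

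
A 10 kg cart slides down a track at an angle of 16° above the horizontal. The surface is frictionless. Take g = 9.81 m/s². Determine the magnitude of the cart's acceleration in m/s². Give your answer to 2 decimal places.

2.70 m/s²

Resolving the weight along the incline: the component pulling the cart down the slope is mg sin 16° = 10 × 9.81 × 0.2756 = 27.036 N, and the normal force is N = mg cos 16° = 10 × 9.81 × 0.9613 = 94.304 N.
With no friction the net force along the incline is 27.036 N, so a = g sin 16° = 27.036 / 10 = 2.7036 m/s².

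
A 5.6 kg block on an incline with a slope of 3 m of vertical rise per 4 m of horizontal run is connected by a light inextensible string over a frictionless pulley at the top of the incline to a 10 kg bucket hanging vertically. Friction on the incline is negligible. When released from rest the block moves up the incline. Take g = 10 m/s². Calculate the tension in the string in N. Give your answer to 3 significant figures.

For the block on the incline: the weight component along the slope is m₁g sin 36.87° = 5.6 × 10 × 0.6000 = 33.600 N and the normal force is N = m₁g cos 36.87° = 44.800 N.
Newton's second law for the block (up-slope positive): T − 33.600 = 5.6 a. For the hanging bucket (downward positive): 10 × 10 − T = 10 a.
Adding the two equations eliminates T: 66.400 = 15.6 a, so a = 4.2564 m/s².
Then from the hanging bucket's equation, T = 10 × (10 − 4.2564) = 57.436 N.

57.4 N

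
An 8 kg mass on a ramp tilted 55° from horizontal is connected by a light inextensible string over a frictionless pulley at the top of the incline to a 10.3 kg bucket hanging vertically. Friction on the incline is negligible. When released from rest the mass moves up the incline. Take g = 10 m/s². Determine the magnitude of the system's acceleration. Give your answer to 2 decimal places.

2.05 m/s²

For the mass on the incline: the weight component along the slope is m₁g sin 55° = 8 × 10 × 0.8192 = 65.536 N and the normal force is N = m₁g cos 55° = 45.886 N.
Newton's second law for the mass (up-slope positive): T − 65.536 = 8 a. For the hanging bucket (downward positive): 10.3 × 10 − T = 10.3 a.
Adding the two equations eliminates T: 37.464 = 18.3 a, so a = 2.0472 m/s².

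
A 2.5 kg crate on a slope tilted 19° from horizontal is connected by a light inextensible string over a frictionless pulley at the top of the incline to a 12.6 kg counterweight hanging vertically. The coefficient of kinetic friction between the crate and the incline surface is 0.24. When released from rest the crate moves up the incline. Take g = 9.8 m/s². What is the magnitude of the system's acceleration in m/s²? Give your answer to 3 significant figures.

7.28 m/s²

For the crate on the incline: the weight component along the slope is m₁g sin 19° = 2.5 × 9.8 × 0.3256 = 7.977 N and the normal force is N = m₁g cos 19° = 23.165 N.
Kinetic friction opposes the crate's motion up the incline: f = μN = 0.24 × 23.165 = 5.560 N acting down the slope.
Newton's second law for the crate (up-slope positive): T − 7.977 − 5.560 = 2.5 a. For the hanging counterweight (downward positive): 12.6 × 9.8 − T = 12.6 a.
Adding the two equations eliminates T: 109.943 = 15.1 a, so a = 7.2810 m/s².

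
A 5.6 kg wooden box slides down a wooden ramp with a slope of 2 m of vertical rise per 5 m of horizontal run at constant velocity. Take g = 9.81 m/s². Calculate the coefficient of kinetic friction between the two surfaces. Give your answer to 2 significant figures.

At constant velocity the net force along the incline is zero: mg sin 21.80° = μ mg cos 21.80°.
So μ = tan 21.80° = 0.3714 / 0.9285 = 0.4000.

0.40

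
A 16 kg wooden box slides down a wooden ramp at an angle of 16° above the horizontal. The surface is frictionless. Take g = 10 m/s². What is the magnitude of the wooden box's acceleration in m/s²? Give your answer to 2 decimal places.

Resolving the weight along the incline: the component pulling the wooden box down the slope is mg sin 16° = 16 × 10 × 0.2756 = 44.096 N, and the normal force is N = mg cos 16° = 16 × 10 × 0.9613 = 153.808 N.
With no friction the net force along the incline is 44.096 N, so a = g sin 16° = 44.096 / 16 = 2.7560 m/s².

2.76 m/s²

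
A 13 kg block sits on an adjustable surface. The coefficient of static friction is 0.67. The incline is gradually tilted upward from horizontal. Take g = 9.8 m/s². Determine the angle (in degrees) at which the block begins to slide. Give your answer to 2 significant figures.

At the threshold of sliding, static friction is at its maximum μ_s N and exactly balances the weight component along the incline: mg sin θ = μ_s mg cos θ.
Hence tan θ = μ_s = 0.67, so θ = arctan(0.67) = 33.8221°.

34°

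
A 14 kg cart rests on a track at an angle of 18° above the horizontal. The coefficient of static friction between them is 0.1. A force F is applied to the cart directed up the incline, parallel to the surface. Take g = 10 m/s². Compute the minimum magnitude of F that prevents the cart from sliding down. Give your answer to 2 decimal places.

29.95 N

The normal force is N = mg cos 18° = 133.148 N. With F at its minimum the cart is on the verge of sliding down, so static friction is at its maximum μ_s N = 0.1 × 133.148 = 13.315 N and acts up the slope.
Equilibrium along the incline: F + μ_s N = mg sin 18°, so F = 43.262 − 13.315 = 29.947 N.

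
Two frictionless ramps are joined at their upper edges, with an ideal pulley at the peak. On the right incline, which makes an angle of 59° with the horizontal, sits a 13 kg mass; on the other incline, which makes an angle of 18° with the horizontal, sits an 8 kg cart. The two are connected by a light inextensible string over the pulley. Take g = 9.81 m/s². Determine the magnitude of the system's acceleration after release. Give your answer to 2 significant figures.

Resolve each weight along its own incline: the 13 kg mass has component 13 × 9.81 × sin 59° = 109.315 N down its slope, and the 8 kg mass has 8 × 9.81 × sin 18° = 24.252 N down its slope.
The 13 kg side's 109.315 N exceeds the other side's 24.252 N, so that mass slides down and the 8 kg mass slides up. Taking that direction as positive, Newton's second law for the whole system gives 109.315 − 24.252 = (13 + 8) a, so a = 85.063 / 21 = 4.0506 m/s².

4.1 m/s²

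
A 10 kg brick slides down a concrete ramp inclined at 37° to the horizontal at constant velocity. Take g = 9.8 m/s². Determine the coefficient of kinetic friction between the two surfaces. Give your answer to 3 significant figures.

At constant velocity the net force along the incline is zero: mg sin 37° = μ mg cos 37°.
So μ = tan 37° = 0.6018 / 0.7986 = 0.7536.

0.754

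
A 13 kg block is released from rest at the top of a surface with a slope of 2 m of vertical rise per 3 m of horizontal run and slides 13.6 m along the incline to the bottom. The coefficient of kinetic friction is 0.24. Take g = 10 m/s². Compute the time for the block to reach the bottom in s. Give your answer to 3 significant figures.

The weight component along the incline is mg sin 33.69° = 72.111 N and the normal force is N = mg cos 33.69° = 108.167 N.
Friction up the slope is f = μN = 0.24 × 108.167 = 25.960 N, so the net downslope force is 72.111 − 25.960 = 46.151 N and a = 46.151 / 13 = 3.5501 m/s².
Starting from rest, L = ½at², so t = √(2L/a) = √(2 × 13.6 / 3.5501) = 2.7680 s.

2.77 s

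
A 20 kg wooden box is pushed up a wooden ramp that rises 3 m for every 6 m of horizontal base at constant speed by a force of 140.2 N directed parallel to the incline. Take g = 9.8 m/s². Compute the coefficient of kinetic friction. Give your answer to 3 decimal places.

At constant speed ΣF = 0 along the incline. The applied 140.2 N acts up the slope; the weight component mg sin 26.57° = 87.654 N and kinetic friction μN both act down the slope.
So 140.2 = 87.654 + μ × 175.308, giving μ = (140.2 − 87.654) / 175.308 = 0.2997.

0.300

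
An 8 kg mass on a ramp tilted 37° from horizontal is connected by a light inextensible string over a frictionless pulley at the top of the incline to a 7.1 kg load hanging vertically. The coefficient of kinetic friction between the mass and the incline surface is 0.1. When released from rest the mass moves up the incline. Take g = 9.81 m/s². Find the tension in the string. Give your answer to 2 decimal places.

For the mass on the incline: the weight component along the slope is m₁g sin 37° = 8 × 9.81 × 0.6018 = 47.229 N and the normal force is N = m₁g cos 37° = 62.677 N.
Kinetic friction opposes the mass's motion up the incline: f = μN = 0.1 × 62.677 = 6.268 N acting down the slope.
Newton's second law for the mass (up-slope positive): T − 47.229 − 6.268 = 8 a. For the hanging load (downward positive): 7.1 × 9.81 − T = 7.1 a.
Adding the two equations eliminates T: 16.154 = 15.1 a, so a = 1.0698 m/s².
Then from the hanging load's equation, T = 7.1 × (9.81 − 1.0698) = 62.055 N.

62.06 N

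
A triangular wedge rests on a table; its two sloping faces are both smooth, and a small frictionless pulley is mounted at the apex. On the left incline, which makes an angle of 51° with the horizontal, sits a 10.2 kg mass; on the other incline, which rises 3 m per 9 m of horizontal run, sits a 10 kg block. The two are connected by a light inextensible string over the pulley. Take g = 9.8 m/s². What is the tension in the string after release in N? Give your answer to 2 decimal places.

Resolve each weight along its own incline: the 10.2 kg mass has component 10.2 × 9.8 × sin 51° = 77.684 N down its slope, and the 10 kg mass has 10 × 9.8 × sin 18.43° = 30.990 N down its slope.
The 10.2 kg side's 77.684 N exceeds the other side's 30.990 N, so that mass slides down and the 10 kg mass slides up. Taking that direction as positive, Newton's second law for the whole system gives 77.684 − 30.990 = (10.2 + 10) a, so a = 46.694 / 20.2 = 2.3116 m/s².
For the 10 kg mass (up-slope positive): T − 30.990 = 10 × 2.3116, so T = 54.106 N.

54.11 N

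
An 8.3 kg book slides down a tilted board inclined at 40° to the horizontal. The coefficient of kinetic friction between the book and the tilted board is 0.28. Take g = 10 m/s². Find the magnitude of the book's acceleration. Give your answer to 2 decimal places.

4.28 m/s²

Resolving the weight along the incline: the component pulling the book down the slope is mg sin 40° = 8.3 × 10 × 0.6428 = 53.352 N, and the normal force is N = mg cos 40° = 8.3 × 10 × 0.7660 = 63.578 N.
Kinetic friction acts up the slope with magnitude f = μN = 0.28 × 63.578 = 17.802 N.
Net force along the incline is 53.352 − 17.802 = 35.550 N, so a = 35.550 / 8.3 = 4.2831 m/s².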